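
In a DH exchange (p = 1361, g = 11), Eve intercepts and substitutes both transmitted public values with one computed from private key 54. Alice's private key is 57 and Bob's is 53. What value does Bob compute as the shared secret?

905

Bob receives Eve's public value M = 11^54 mod 1361 instead of the honest one.
11^1 ≡ 11 (mod 1361)
11^2 = (11^1)^2 ≡ 11^2 = 121 ≡ 121 (mod 1361)
11^4 = (11^2)^2 ≡ 121^2 = 14641 ≡ 1031 (mod 1361)
11^8 = (11^4)^2 ≡ 1031^2 = 1062961 ≡ 20 (mod 1361)
11^16 = (11^8)^2 ≡ 20^2 = 400 ≡ 400 (mod 1361)
11^32 = (11^16)^2 ≡ 400^2 = 160000 ≡ 763 (mod 1361)
11^54 = 11^32 · 11^16 · 11^4 · 11^2 ≡ 763 · 400 · 1031 · 121 ≡ 258 (mod 1361).
So M = 258. Bob computes K = M^53 mod 1361.
258^1 ≡ 258 (mod 1361)
258^2 = (258^1)^2 ≡ 258^2 = 66564 ≡ 1236 (mod 1361)
258^4 = (258^2)^2 ≡ 1236^2 = 1527696 ≡ 654 (mod 1361)
258^8 = (258^4)^2 ≡ 654^2 = 427716 ≡ 362 (mod 1361)
258^16 = (258^8)^2 ≡ 362^2 = 131044 ≡ 388 (mod 1361)
258^32 = (258^16)^2 ≡ 388^2 = 150544 ≡ 834 (mod 1361)
258^53 = 258^32 · 258^16 · 258^4 · 258^1 ≡ 834 · 388 · 654 · 258 ≡ 905 (mod 1361).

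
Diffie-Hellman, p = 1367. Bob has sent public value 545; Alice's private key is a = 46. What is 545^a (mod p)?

1121

Shared key K = 545^46 mod 1367.
545^1 ≡ 545 (mod 1367)
545^2 = (545^1)^2 ≡ 545^2 = 297025 ≡ 386 (mod 1367)
545^4 = (545^2)^2 ≡ 386^2 = 148996 ≡ 1360 (mod 1367)
545^8 = (545^4)^2 ≡ 1360^2 = 1849600 ≡ 49 (mod 1367)
545^16 = (545^8)^2 ≡ 49^2 = 2401 ≡ 1034 (mod 1367)
545^32 = (545^16)^2 ≡ 1034^2 = 1069156 ≡ 162 (mod 1367)
545^46 = 545^32 · 545^8 · 545^4 · 545^2 ≡ 162 · 49 · 1360 · 386 ≡ 1121 (mod 1367).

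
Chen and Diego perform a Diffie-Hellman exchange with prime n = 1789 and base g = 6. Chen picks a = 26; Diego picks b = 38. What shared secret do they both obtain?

Diego sends B = g^b mod n = 6^38 mod 1789.
6^1 ≡ 6 (mod 1789)
6^2 = (6^1)^2 ≡ 6^2 = 36 ≡ 36 (mod 1789)
6^4 = (6^2)^2 ≡ 36^2 = 1296 ≡ 1296 (mod 1789)
6^8 = (6^4)^2 ≡ 1296^2 = 1679616 ≡ 1534 (mod 1789)
6^16 = (6^8)^2 ≡ 1534^2 = 2353156 ≡ 621 (mod 1789)
6^32 = (6^16)^2 ≡ 621^2 = 385641 ≡ 1006 (mod 1789)
6^38 = 6^32 · 6^4 · 6^2 ≡ 1006 · 1296 · 36 ≡ 1521 (mod 1789).
So B = 1521. Chen then computes K = B^a mod n = 1521^26 mod 1789.
1521^1 ≡ 1521 (mod 1789)
1521^2 = (1521^1)^2 ≡ 1521^2 = 2313441 ≡ 264 (mod 1789)
1521^4 = (1521^2)^2 ≡ 264^2 = 69696 ≡ 1714 (mod 1789)
1521^8 = (1521^4)^2 ≡ 1714^2 = 2937796 ≡ 258 (mod 1789)
1521^16 = (1521^8)^2 ≡ 258^2 = 66564 ≡ 371 (mod 1789)
1521^26 = 1521^16 · 1521^8 · 1521^2 ≡ 371 · 258 · 264 ≡ 1716 (mod 1789).

1716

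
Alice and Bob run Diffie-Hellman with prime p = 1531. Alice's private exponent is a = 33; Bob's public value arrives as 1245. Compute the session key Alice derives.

Shared key K = 1245^33 mod 1531.
1245^1 ≡ 1245 (mod 1531)
1245^2 = (1245^1)^2 ≡ 1245^2 = 1550025 ≡ 653 (mod 1531)
1245^4 = (1245^2)^2 ≡ 653^2 = 426409 ≡ 791 (mod 1531)
1245^8 = (1245^4)^2 ≡ 791^2 = 625681 ≡ 1033 (mod 1531)
1245^16 = (1245^8)^2 ≡ 1033^2 = 1067089 ≡ 1513 (mod 1531)
1245^32 = (1245^16)^2 ≡ 1513^2 = 2289169 ≡ 324 (mod 1531)
1245^33 = 1245^32 · 1245^1 ≡ 324 · 1245 ≡ 727 (mod 1531).

727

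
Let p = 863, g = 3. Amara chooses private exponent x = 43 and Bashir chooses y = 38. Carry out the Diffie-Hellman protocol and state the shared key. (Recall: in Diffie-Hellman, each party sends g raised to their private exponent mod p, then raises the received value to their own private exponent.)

768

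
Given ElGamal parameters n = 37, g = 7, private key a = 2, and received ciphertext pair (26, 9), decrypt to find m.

12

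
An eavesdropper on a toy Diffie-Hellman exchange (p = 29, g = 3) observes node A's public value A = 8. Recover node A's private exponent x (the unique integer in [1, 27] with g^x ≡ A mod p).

Try successive powers of 3 modulo 29:
3^1 ≡ 3
3^2 ≡ 9
3^3 ≡ 27
3^4 ≡ 23
3^5 ≡ 11
3^6 ≡ 4
3^7 ≡ 12
3^8 ≡ 7
3^9 ≡ 21
3^10 ≡ 5
3^11 ≡ 15
3^12 ≡ 16
3^13 ≡ 19
3^14 ≡ 28
3^15 ≡ 26
3^16 ≡ 20
3^17 ≡ 2
3^18 ≡ 6
3^19 ≡ 18
3^20 ≡ 25
3^21 ≡ 17
3^22 ≡ 22
3^23 ≡ 8
Found: x = 23.

23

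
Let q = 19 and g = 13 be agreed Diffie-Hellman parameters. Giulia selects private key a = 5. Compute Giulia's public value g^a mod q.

Public value = 13^5 mod 19.
13^1 ≡ 13 (mod 19)
13^2 = (13^1)^2 ≡ 13^2 = 169 ≡ 17 (mod 19)
13^4 = (13^2)^2 ≡ 17^2 = 289 ≡ 4 (mod 19)
13^5 = 13^4 · 13^1 ≡ 4 · 13 ≡ 14 (mod 19).

14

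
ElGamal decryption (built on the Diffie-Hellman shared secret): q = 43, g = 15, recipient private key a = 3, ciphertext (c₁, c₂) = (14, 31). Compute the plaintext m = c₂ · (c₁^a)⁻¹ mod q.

23

Shared mask s = c₁^a mod q = 14^3 mod 43.
14^1 ≡ 14 (mod 43)
14^2 = (14^1)^2 ≡ 14^2 = 196 ≡ 24 (mod 43)
14^3 = 14^2 · 14^1 ≡ 24 · 14 ≡ 35 (mod 43).
So s = 35; s⁻¹ ≡ 16 (mod 43).
m = c₂ · s⁻¹ mod 43 = 31 · 16 mod 43 = 23.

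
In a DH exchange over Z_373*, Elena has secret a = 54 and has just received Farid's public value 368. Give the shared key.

Shared key K = 368^54 mod 373.
368^1 ≡ 368 (mod 373)
368^2 = (368^1)^2 ≡ 368^2 = 135424 ≡ 25 (mod 373)
368^4 = (368^2)^2 ≡ 25^2 = 625 ≡ 252 (mod 373)
368^8 = (368^4)^2 ≡ 252^2 = 63504 ≡ 94 (mod 373)
368^16 = (368^8)^2 ≡ 94^2 = 8836 ≡ 257 (mod 373)
368^32 = (368^16)^2 ≡ 257^2 = 66049 ≡ 28 (mod 373)
368^54 = 368^32 · 368^16 · 368^4 · 368^2 ≡ 28 · 257 · 252 · 25 ≡ 7 (mod 373).

7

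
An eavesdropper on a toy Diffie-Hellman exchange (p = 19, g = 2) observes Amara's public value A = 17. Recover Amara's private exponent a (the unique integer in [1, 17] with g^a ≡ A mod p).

10

Try successive powers of 2 modulo 19:
2^1 ≡ 2
2^2 ≡ 4
2^3 ≡ 8
2^4 ≡ 16
2^5 ≡ 13
2^6 ≡ 7
2^7 ≡ 14
2^8 ≡ 9
2^9 ≡ 18
2^10 ≡ 17
Found: a = 10.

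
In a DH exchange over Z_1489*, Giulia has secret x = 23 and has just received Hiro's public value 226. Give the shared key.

1349

Shared key K = 226^23 mod 1489.
226^1 ≡ 226 (mod 1489)
226^2 = (226^1)^2 ≡ 226^2 = 51076 ≡ 450 (mod 1489)
226^4 = (226^2)^2 ≡ 450^2 = 202500 ≡ 1485 (mod 1489)
226^8 = (226^4)^2 ≡ 1485^2 = 2205225 ≡ 16 (mod 1489)
226^16 = (226^8)^2 ≡ 16^2 = 256 ≡ 256 (mod 1489)
226^23 = 226^16 · 226^4 · 226^2 · 226^1 ≡ 256 · 1485 · 450 · 226 ≡ 1349 (mod 1489).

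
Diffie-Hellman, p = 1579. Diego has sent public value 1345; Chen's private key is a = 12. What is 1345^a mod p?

1481

Shared key K = 1345^12 mod 1579.
1345^1 ≡ 1345 (mod 1579)
1345^2 = (1345^1)^2 ≡ 1345^2 = 1809025 ≡ 1070 (mod 1579)
1345^4 = (1345^2)^2 ≡ 1070^2 = 1144900 ≡ 125 (mod 1579)
1345^8 = (1345^4)^2 ≡ 125^2 = 15625 ≡ 1414 (mod 1579)
1345^12 = 1345^8 · 1345^4 ≡ 1414 · 125 ≡ 1481 (mod 1579).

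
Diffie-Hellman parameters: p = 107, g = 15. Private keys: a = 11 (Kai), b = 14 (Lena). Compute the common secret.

27

Kai sends A = g^a mod p = 15^11 mod 107.
15^1 ≡ 15 (mod 107)
15^2 = (15^1)^2 ≡ 15^2 = 225 ≡ 11 (mod 107)
15^4 = (15^2)^2 ≡ 11^2 = 121 ≡ 14 (mod 107)
15^8 = (15^4)^2 ≡ 14^2 = 196 ≡ 89 (mod 107)
15^11 = 15^8 · 15^2 · 15^1 ≡ 89 · 11 · 15 ≡ 26 (mod 107).
So A = 26. Lena then computes K = A^b mod p = 26^14 mod 107.
26^1 ≡ 26 (mod 107)
26^2 = (26^1)^2 ≡ 26^2 = 676 ≡ 34 (mod 107)
26^4 = (26^2)^2 ≡ 34^2 = 1156 ≡ 86 (mod 107)
26^8 = (26^4)^2 ≡ 86^2 = 7396 ≡ 13 (mod 107)
26^14 = 26^8 · 26^4 · 26^2 ≡ 13 · 86 · 34 ≡ 27 (mod 107).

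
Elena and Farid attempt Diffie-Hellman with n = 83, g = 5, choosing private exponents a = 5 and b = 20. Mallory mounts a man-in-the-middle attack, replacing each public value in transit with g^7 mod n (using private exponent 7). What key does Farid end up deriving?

7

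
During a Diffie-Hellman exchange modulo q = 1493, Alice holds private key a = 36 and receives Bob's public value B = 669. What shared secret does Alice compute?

545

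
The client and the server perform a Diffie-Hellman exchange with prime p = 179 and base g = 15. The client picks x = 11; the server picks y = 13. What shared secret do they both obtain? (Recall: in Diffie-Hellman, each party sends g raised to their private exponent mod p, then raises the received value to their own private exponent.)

The client sends A = g^x mod p = 15^11 mod 179.
15^1 ≡ 15 (mod 179)
15^2 = (15^1)^2 ≡ 15^2 = 225 ≡ 46 (mod 179)
15^4 = (15^2)^2 ≡ 46^2 = 2116 ≡ 147 (mod 179)
15^8 = (15^4)^2 ≡ 147^2 = 21609 ≡ 129 (mod 179)
15^11 = 15^8 · 15^2 · 15^1 ≡ 129 · 46 · 15 ≡ 47 (mod 179).
So A = 47. The server then computes K = A^y mod p = 47^13 mod 179.
47^1 ≡ 47 (mod 179)
47^2 = (47^1)^2 ≡ 47^2 = 2209 ≡ 61 (mod 179)
47^4 = (47^2)^2 ≡ 61^2 = 3721 ≡ 141 (mod 179)
47^8 = (47^4)^2 ≡ 141^2 = 19881 ≡ 12 (mod 179)
47^13 = 47^8 · 47^4 · 47^1 ≡ 12 · 141 · 47 ≡ 48 (mod 179).

48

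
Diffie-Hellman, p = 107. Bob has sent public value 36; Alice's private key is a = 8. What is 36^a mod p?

85

Shared key K = 36^8 mod 107.
36^1 ≡ 36 (mod 107)
36^2 = (36^1)^2 ≡ 36^2 = 1296 ≡ 12 (mod 107)
36^4 = (36^2)^2 ≡ 12^2 = 144 ≡ 37 (mod 107)
36^8 = (36^4)^2 ≡ 37^2 = 1369 ≡ 85 (mod 107)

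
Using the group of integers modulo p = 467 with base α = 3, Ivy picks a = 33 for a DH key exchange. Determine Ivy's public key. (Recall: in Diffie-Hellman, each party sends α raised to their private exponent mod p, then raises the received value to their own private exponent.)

324

Public value = 3^33 mod 467.
3^1 ≡ 3 (mod 467)
3^2 = (3^1)^2 ≡ 3^2 = 9 ≡ 9 (mod 467)
3^4 = (3^2)^2 ≡ 9^2 = 81 ≡ 81 (mod 467)
3^8 = (3^4)^2 ≡ 81^2 = 6561 ≡ 23 (mod 467)
3^16 = (3^8)^2 ≡ 23^2 = 529 ≡ 62 (mod 467)
3^32 = (3^16)^2 ≡ 62^2 = 3844 ≡ 108 (mod 467)
3^33 = 3^32 · 3^1 ≡ 108 · 3 ≡ 324 (mod 467).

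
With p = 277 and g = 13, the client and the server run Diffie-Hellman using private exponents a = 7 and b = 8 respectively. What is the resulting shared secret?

27

The client sends A = g^a mod p = 13^7 mod 277.
13^1 ≡ 13 (mod 277)
13^2 = (13^1)^2 ≡ 13^2 = 169 ≡ 169 (mod 277)
13^4 = (13^2)^2 ≡ 169^2 = 28561 ≡ 30 (mod 277)
13^7 = 13^4 · 13^2 · 13^1 ≡ 30 · 169 · 13 ≡ 261 (mod 277).
So A = 261. The server then computes K = A^b mod p = 261^8 mod 277.
261^1 ≡ 261 (mod 277)
261^2 = (261^1)^2 ≡ 261^2 = 68121 ≡ 256 (mod 277)
261^4 = (261^2)^2 ≡ 256^2 = 65536 ≡ 164 (mod 277)
261^8 = (261^4)^2 ≡ 164^2 = 26896 ≡ 27 (mod 277)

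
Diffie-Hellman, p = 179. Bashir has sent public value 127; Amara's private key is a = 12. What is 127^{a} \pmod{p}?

27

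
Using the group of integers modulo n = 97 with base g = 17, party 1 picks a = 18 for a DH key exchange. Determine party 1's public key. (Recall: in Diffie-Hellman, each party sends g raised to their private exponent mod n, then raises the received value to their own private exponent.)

Public value = 17^18 mod 97.
17^1 ≡ 17 (mod 97)
17^2 = (17^1)^2 ≡ 17^2 = 289 ≡ 95 (mod 97)
17^4 = (17^2)^2 ≡ 95^2 = 9025 ≡ 4 (mod 97)
17^8 = (17^4)^2 ≡ 4^2 = 16 ≡ 16 (mod 97)
17^16 = (17^8)^2 ≡ 16^2 = 256 ≡ 62 (mod 97)
17^18 = 17^16 · 17^2 ≡ 62 · 95 ≡ 70 (mod 97).

70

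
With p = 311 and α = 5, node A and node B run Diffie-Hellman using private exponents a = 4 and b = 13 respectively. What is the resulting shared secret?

Node B sends B = α^b mod p = 5^13 mod 311.
5^1 ≡ 5 (mod 311)
5^2 = (5^1)^2 ≡ 5^2 = 25 ≡ 25 (mod 311)
5^4 = (5^2)^2 ≡ 25^2 = 625 ≡ 3 (mod 311)
5^8 = (5^4)^2 ≡ 3^2 = 9 ≡ 9 (mod 311)
5^13 = 5^8 · 5^4 · 5^1 ≡ 9 · 3 · 5 ≡ 135 (mod 311).
So B = 135. Node A then computes K = B^a mod p = 135^4 mod 311.
135^1 ≡ 135 (mod 311)
135^2 = (135^1)^2 ≡ 135^2 = 18225 ≡ 187 (mod 311)
135^4 = (135^2)^2 ≡ 187^2 = 34969 ≡ 137 (mod 311)

137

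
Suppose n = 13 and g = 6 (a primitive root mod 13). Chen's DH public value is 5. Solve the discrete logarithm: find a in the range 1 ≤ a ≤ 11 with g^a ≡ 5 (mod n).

9

Try successive powers of 6 modulo 13:
6^1 ≡ 6
6^2 ≡ 10
6^3 ≡ 8
6^4 ≡ 9
6^5 ≡ 2
6^6 ≡ 12
6^7 ≡ 7
6^8 ≡ 3
6^9 ≡ 5
Found: a = 9.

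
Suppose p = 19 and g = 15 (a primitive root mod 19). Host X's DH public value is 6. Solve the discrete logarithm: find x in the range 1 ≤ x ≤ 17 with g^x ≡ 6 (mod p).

Try successive powers of 15 modulo 19:
15^1 ≡ 15
15^2 ≡ 16
15^3 ≡ 12
15^4 ≡ 9
15^5 ≡ 2
15^6 ≡ 11
15^7 ≡ 13
15^8 ≡ 5
15^9 ≡ 18
15^10 ≡ 4
15^11 ≡ 3
15^12 ≡ 7
15^13 ≡ 10
15^14 ≡ 17
15^15 ≡ 8
15^16 ≡ 6
Found: x = 16.

16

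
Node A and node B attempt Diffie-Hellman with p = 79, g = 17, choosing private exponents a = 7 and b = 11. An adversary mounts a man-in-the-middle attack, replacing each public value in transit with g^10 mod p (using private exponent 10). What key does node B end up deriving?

Node B receives an adversary's public value M = 17^10 mod 79 instead of the honest one.
17^1 ≡ 17 (mod 79)
17^2 = (17^1)^2 ≡ 17^2 = 289 ≡ 52 (mod 79)
17^4 = (17^2)^2 ≡ 52^2 = 2704 ≡ 18 (mod 79)
17^8 = (17^4)^2 ≡ 18^2 = 324 ≡ 8 (mod 79)
17^10 = 17^8 · 17^2 ≡ 8 · 52 ≡ 21 (mod 79).
So M = 21. Node B computes K = M^11 mod 79.
21^1 ≡ 21 (mod 79)
21^2 = (21^1)^2 ≡ 21^2 = 441 ≡ 46 (mod 79)
21^4 = (21^2)^2 ≡ 46^2 = 2116 ≡ 62 (mod 79)
21^8 = (21^4)^2 ≡ 62^2 = 3844 ≡ 52 (mod 79)
21^11 = 21^8 · 21^2 · 21^1 ≡ 52 · 46 · 21 ≡ 67 (mod 79).

67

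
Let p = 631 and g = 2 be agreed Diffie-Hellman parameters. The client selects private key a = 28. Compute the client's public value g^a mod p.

484

Public value = 2^28 mod 631.
2^1 ≡ 2 (mod 631)
2^2 = (2^1)^2 ≡ 2^2 = 4 ≡ 4 (mod 631)
2^4 = (2^2)^2 ≡ 4^2 = 16 ≡ 16 (mod 631)
2^8 = (2^4)^2 ≡ 16^2 = 256 ≡ 256 (mod 631)
2^16 = (2^8)^2 ≡ 256^2 = 65536 ≡ 543 (mod 631)
2^28 = 2^16 · 2^8 · 2^4 ≡ 543 · 256 · 16 ≡ 484 (mod 631).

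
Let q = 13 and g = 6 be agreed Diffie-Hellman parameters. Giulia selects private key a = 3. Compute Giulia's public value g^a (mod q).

Public value = 6^3 (mod 13).
6^1 ≡ 6 (mod 13)
6^2 = (6^1)^2 ≡ 6^2 = 36 ≡ 10 (mod 13)
6^3 = 6^2 · 6^1 ≡ 10 · 6 ≡ 8 (mod 13).

8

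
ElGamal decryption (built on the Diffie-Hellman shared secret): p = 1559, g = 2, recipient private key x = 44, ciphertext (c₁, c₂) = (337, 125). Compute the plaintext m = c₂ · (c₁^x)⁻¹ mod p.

Shared mask s = c₁^x mod p = 337^44 mod 1559.
337^1 ≡ 337 (mod 1559)
337^2 = (337^1)^2 ≡ 337^2 = 113569 ≡ 1321 (mod 1559)
337^4 = (337^2)^2 ≡ 1321^2 = 1745041 ≡ 520 (mod 1559)
337^8 = (337^4)^2 ≡ 520^2 = 270400 ≡ 693 (mod 1559)
337^16 = (337^8)^2 ≡ 693^2 = 480249 ≡ 77 (mod 1559)
337^32 = (337^16)^2 ≡ 77^2 = 5929 ≡ 1252 (mod 1559)
337^44 = 337^32 · 337^8 · 337^4 ≡ 1252 · 693 · 520 ≡ 797 (mod 1559).
So s = 797; s⁻¹ ≡ 980 (mod 1559).
m = c₂ · s⁻¹ mod 1559 = 125 · 980 mod 1559 = 898.

898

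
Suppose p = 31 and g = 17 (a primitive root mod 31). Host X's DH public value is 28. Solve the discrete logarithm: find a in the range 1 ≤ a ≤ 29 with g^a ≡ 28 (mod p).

28

Try successive powers of 17 modulo 31:
17^1 ≡ 17
17^2 ≡ 10
17^3 ≡ 15
17^4 ≡ 7
17^5 ≡ 26
17^6 ≡ 8
17^7 ≡ 12
17^8 ≡ 18
17^9 ≡ 27
17^10 ≡ 25
17^11 ≡ 22
17^12 ≡ 2
17^13 ≡ 3
17^14 ≡ 20
17^15 ≡ 30
17^16 ≡ 14
17^17 ≡ 21
17^18 ≡ 16
17^19 ≡ 24
17^20 ≡ 5
17^21 ≡ 23
17^22 ≡ 19
17^23 ≡ 13
17^24 ≡ 4
17^25 ≡ 6
17^26 ≡ 9
17^27 ≡ 29
17^28 ≡ 28
Found: a = 28.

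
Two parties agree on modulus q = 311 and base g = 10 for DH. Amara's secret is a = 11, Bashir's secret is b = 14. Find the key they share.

280

Amara sends A = g^a mod q = 10^11 mod 311.
10^1 ≡ 10 (mod 311)
10^2 = (10^1)^2 ≡ 10^2 = 100 ≡ 100 (mod 311)
10^4 = (10^2)^2 ≡ 100^2 = 10000 ≡ 48 (mod 311)
10^8 = (10^4)^2 ≡ 48^2 = 2304 ≡ 127 (mod 311)
10^11 = 10^8 · 10^2 · 10^1 ≡ 127 · 100 · 10 ≡ 112 (mod 311).
So A = 112. Bashir then computes K = A^b mod q = 112^14 mod 311.
112^1 ≡ 112 (mod 311)
112^2 = (112^1)^2 ≡ 112^2 = 12544 ≡ 104 (mod 311)
112^4 = (112^2)^2 ≡ 104^2 = 10816 ≡ 242 (mod 311)
112^8 = (112^4)^2 ≡ 242^2 = 58564 ≡ 96 (mod 311)
112^14 = 112^8 · 112^4 · 112^2 ≡ 96 · 242 · 104 ≡ 280 (mod 311).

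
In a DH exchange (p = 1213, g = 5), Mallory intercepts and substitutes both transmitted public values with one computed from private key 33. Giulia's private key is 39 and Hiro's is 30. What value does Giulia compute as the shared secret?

95

Giulia receives Mallory's public value M = 5^33 mod 1213 instead of the honest one.
5^1 ≡ 5 (mod 1213)
5^2 = (5^1)^2 ≡ 5^2 = 25 ≡ 25 (mod 1213)
5^4 = (5^2)^2 ≡ 25^2 = 625 ≡ 625 (mod 1213)
5^8 = (5^4)^2 ≡ 625^2 = 390625 ≡ 39 (mod 1213)
5^16 = (5^8)^2 ≡ 39^2 = 1521 ≡ 308 (mod 1213)
5^32 = (5^16)^2 ≡ 308^2 = 94864 ≡ 250 (mod 1213)
5^33 = 5^32 · 5^1 ≡ 250 · 5 ≡ 37 (mod 1213).
So M = 37. Giulia computes K = M^39 mod 1213.
37^1 ≡ 37 (mod 1213)
37^2 = (37^1)^2 ≡ 37^2 = 1369 ≡ 156 (mod 1213)
37^4 = (37^2)^2 ≡ 156^2 = 24336 ≡ 76 (mod 1213)
37^8 = (37^4)^2 ≡ 76^2 = 5776 ≡ 924 (mod 1213)
37^16 = (37^8)^2 ≡ 924^2 = 853776 ≡ 1037 (mod 1213)
37^32 = (37^16)^2 ≡ 1037^2 = 1075369 ≡ 651 (mod 1213)
37^39 = 37^32 · 37^4 · 37^2 · 37^1 ≡ 651 · 76 · 156 · 37 ≡ 95 (mod 1213).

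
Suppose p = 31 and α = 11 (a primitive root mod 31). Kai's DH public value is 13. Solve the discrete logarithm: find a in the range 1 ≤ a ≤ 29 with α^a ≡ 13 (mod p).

Try successive powers of 11 modulo 31:
11^1 ≡ 11
11^2 ≡ 28
11^3 ≡ 29
11^4 ≡ 9
11^5 ≡ 6
11^6 ≡ 4
11^7 ≡ 13
Found: a = 7.

7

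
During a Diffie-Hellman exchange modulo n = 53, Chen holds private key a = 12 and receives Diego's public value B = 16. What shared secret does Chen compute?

Shared key K = 16^12 mod 53.
16^1 ≡ 16 (mod 53)
16^2 = (16^1)^2 ≡ 16^2 = 256 ≡ 44 (mod 53)
16^4 = (16^2)^2 ≡ 44^2 = 1936 ≡ 28 (mod 53)
16^8 = (16^4)^2 ≡ 28^2 = 784 ≡ 42 (mod 53)
16^12 = 16^8 · 16^4 ≡ 42 · 28 ≡ 10 (mod 53).

10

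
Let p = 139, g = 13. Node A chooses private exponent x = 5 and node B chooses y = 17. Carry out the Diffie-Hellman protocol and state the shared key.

Node A sends A = g^x mod p = 13^5 mod 139.
13^1 ≡ 13 (mod 139)
13^2 = (13^1)^2 ≡ 13^2 = 169 ≡ 30 (mod 139)
13^4 = (13^2)^2 ≡ 30^2 = 900 ≡ 66 (mod 139)
13^5 = 13^4 · 13^1 ≡ 66 · 13 ≡ 24 (mod 139).
So A = 24. Node B then computes K = A^y mod p = 24^17 mod 139.
24^1 ≡ 24 (mod 139)
24^2 = (24^1)^2 ≡ 24^2 = 576 ≡ 20 (mod 139)
24^4 = (24^2)^2 ≡ 20^2 = 400 ≡ 122 (mod 139)
24^8 = (24^4)^2 ≡ 122^2 = 14884 ≡ 11 (mod 139)
24^16 = (24^8)^2 ≡ 11^2 = 121 ≡ 121 (mod 139)
24^17 = 24^16 · 24^1 ≡ 121 · 24 ≡ 124 (mod 139).

124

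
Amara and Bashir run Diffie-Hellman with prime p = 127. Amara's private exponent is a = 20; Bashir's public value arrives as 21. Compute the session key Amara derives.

Shared key K = 21^20 mod 127.
21^1 ≡ 21 (mod 127)
21^2 = (21^1)^2 ≡ 21^2 = 441 ≡ 60 (mod 127)
21^4 = (21^2)^2 ≡ 60^2 = 3600 ≡ 44 (mod 127)
21^8 = (21^4)^2 ≡ 44^2 = 1936 ≡ 31 (mod 127)
21^16 = (21^8)^2 ≡ 31^2 = 961 ≡ 72 (mod 127)
21^20 = 21^16 · 21^4 ≡ 72 · 44 ≡ 120 (mod 127).

120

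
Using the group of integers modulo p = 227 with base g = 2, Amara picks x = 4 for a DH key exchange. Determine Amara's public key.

16

Public value = 2^4 mod 227.
2^1 ≡ 2 (mod 227)
2^2 = (2^1)^2 ≡ 2^2 = 4 ≡ 4 (mod 227)
2^4 = (2^2)^2 ≡ 4^2 = 16 ≡ 16 (mod 227)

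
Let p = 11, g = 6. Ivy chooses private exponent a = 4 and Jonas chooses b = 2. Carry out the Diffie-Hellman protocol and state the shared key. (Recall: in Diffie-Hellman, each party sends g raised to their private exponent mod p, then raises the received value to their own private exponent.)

Ivy sends A = g^a mod p = 6^4 mod 11.
6^1 ≡ 6 (mod 11)
6^2 = (6^1)^2 ≡ 6^2 = 36 ≡ 3 (mod 11)
6^4 = (6^2)^2 ≡ 3^2 = 9 ≡ 9 (mod 11)
So A = 9. Jonas then computes K = A^b mod p = 9^2 mod 11.
9^1 ≡ 9 (mod 11)
9^2 = (9^1)^2 ≡ 9^2 = 81 ≡ 4 (mod 11)

4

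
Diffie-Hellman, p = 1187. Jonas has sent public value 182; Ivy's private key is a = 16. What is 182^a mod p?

325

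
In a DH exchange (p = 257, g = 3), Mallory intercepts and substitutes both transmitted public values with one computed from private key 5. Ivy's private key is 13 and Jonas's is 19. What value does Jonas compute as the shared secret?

Jonas receives Mallory's public value M = 3^5 mod 257 instead of the honest one.
3^1 ≡ 3 (mod 257)
3^2 = (3^1)^2 ≡ 3^2 = 9 ≡ 9 (mod 257)
3^4 = (3^2)^2 ≡ 9^2 = 81 ≡ 81 (mod 257)
3^5 = 3^4 · 3^1 ≡ 81 · 3 ≡ 243 (mod 257).
So M = 243. Jonas computes K = M^19 mod 257.
243^1 ≡ 243 (mod 257)
243^2 = (243^1)^2 ≡ 243^2 = 59049 ≡ 196 (mod 257)
243^4 = (243^2)^2 ≡ 196^2 = 38416 ≡ 123 (mod 257)
243^8 = (243^4)^2 ≡ 123^2 = 15129 ≡ 223 (mod 257)
243^16 = (243^8)^2 ≡ 223^2 = 49729 ≡ 128 (mod 257)
243^19 = 243^16 · 243^2 · 243^1 ≡ 128 · 196 · 243 ≡ 87 (mod 257).

87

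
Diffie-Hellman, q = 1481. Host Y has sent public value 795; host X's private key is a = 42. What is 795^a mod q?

516

Shared key K = 795^42 mod 1481.
795^1 ≡ 795 (mod 1481)
795^2 = (795^1)^2 ≡ 795^2 = 632025 ≡ 1119 (mod 1481)
795^4 = (795^2)^2 ≡ 1119^2 = 1252161 ≡ 716 (mod 1481)
795^8 = (795^4)^2 ≡ 716^2 = 512656 ≡ 230 (mod 1481)
795^16 = (795^8)^2 ≡ 230^2 = 52900 ≡ 1065 (mod 1481)
795^32 = (795^16)^2 ≡ 1065^2 = 1134225 ≡ 1260 (mod 1481)
795^42 = 795^32 · 795^8 · 795^2 ≡ 1260 · 230 · 1119 ≡ 516 (mod 1481).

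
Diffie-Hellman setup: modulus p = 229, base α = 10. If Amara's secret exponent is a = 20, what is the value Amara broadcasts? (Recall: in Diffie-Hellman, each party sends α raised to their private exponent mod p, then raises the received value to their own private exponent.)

180

Public value = 10^20 mod 229.
10^1 ≡ 10 (mod 229)
10^2 = (10^1)^2 ≡ 10^2 = 100 ≡ 100 (mod 229)
10^4 = (10^2)^2 ≡ 100^2 = 10000 ≡ 153 (mod 229)
10^8 = (10^4)^2 ≡ 153^2 = 23409 ≡ 51 (mod 229)
10^16 = (10^8)^2 ≡ 51^2 = 2601 ≡ 82 (mod 229)
10^20 = 10^16 · 10^4 ≡ 82 · 153 ≡ 180 (mod 229).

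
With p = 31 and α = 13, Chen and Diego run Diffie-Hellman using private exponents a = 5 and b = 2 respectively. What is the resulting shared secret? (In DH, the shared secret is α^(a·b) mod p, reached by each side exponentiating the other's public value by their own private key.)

Diego sends B = α^b mod p = 13^2 mod 31.
13^1 ≡ 13 (mod 31)
13^2 = (13^1)^2 ≡ 13^2 = 169 ≡ 14 (mod 31)
So B = 14. Chen then computes K = B^a mod p = 14^5 mod 31.
14^1 ≡ 14 (mod 31)
14^2 = (14^1)^2 ≡ 14^2 = 196 ≡ 10 (mod 31)
14^4 = (14^2)^2 ≡ 10^2 = 100 ≡ 7 (mod 31)
14^5 = 14^4 · 14^1 ≡ 7 · 14 ≡ 5 (mod 31).

5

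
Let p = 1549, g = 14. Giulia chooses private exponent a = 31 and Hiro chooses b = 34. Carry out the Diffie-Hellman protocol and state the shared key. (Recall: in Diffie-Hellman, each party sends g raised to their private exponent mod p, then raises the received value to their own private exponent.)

Giulia sends A = g^a mod p = 14^31 mod 1549.
14^1 ≡ 14 (mod 1549)
14^2 = (14^1)^2 ≡ 14^2 = 196 ≡ 196 (mod 1549)
14^4 = (14^2)^2 ≡ 196^2 = 38416 ≡ 1240 (mod 1549)
14^8 = (14^4)^2 ≡ 1240^2 = 1537600 ≡ 992 (mod 1549)
14^16 = (14^8)^2 ≡ 992^2 = 984064 ≡ 449 (mod 1549)
14^31 = 14^16 · 14^8 · 14^4 · 14^2 · 14^1 ≡ 449 · 992 · 1240 · 196 · 14 ≡ 791 (mod 1549).
So A = 791. Hiro then computes K = A^b mod p = 791^34 mod 1549.
791^1 ≡ 791 (mod 1549)
791^2 = (791^1)^2 ≡ 791^2 = 625681 ≡ 1434 (mod 1549)
791^4 = (791^2)^2 ≡ 1434^2 = 2056356 ≡ 833 (mod 1549)
791^8 = (791^4)^2 ≡ 833^2 = 693889 ≡ 1486 (mod 1549)
791^16 = (791^8)^2 ≡ 1486^2 = 2208196 ≡ 871 (mod 1549)
791^32 = (791^16)^2 ≡ 871^2 = 758641 ≡ 1180 (mod 1549)
791^34 = 791^32 · 791^2 ≡ 1180 · 1434 ≡ 612 (mod 1549).

612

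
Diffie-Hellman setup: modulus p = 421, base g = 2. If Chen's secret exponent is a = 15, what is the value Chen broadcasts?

Public value = 2^15 mod 421.
2^1 ≡ 2 (mod 421)
2^2 = (2^1)^2 ≡ 2^2 = 4 ≡ 4 (mod 421)
2^4 = (2^2)^2 ≡ 4^2 = 16 ≡ 16 (mod 421)
2^8 = (2^4)^2 ≡ 16^2 = 256 ≡ 256 (mod 421)
2^15 = 2^8 · 2^4 · 2^2 · 2^1 ≡ 256 · 16 · 4 · 2 ≡ 351 (mod 421).

351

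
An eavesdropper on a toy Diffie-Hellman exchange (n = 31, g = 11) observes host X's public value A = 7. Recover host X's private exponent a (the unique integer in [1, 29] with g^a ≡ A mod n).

26

Try successive powers of 11 modulo 31:
11^1 ≡ 11
11^2 ≡ 28
11^3 ≡ 29
11^4 ≡ 9
11^5 ≡ 6
11^6 ≡ 4
11^7 ≡ 13
11^8 ≡ 19
11^9 ≡ 23
11^10 ≡ 5
11^11 ≡ 24
11^12 ≡ 16
11^13 ≡ 21
11^14 ≡ 14
11^15 ≡ 30
11^16 ≡ 20
11^17 ≡ 3
11^18 ≡ 2
11^19 ≡ 22
11^20 ≡ 25
11^21 ≡ 27
11^22 ≡ 18
11^23 ≡ 12
11^24 ≡ 8
11^25 ≡ 26
11^26 ≡ 7
Found: a = 26.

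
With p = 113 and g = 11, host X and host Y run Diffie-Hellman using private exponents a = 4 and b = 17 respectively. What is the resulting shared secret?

97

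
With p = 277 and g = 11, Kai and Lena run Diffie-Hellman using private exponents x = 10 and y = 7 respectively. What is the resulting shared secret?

106

Kai sends A = g^x mod p = 11^10 mod 277.
11^1 ≡ 11 (mod 277)
11^2 = (11^1)^2 ≡ 11^2 = 121 ≡ 121 (mod 277)
11^4 = (11^2)^2 ≡ 121^2 = 14641 ≡ 237 (mod 277)
11^8 = (11^4)^2 ≡ 237^2 = 56169 ≡ 215 (mod 277)
11^10 = 11^8 · 11^2 ≡ 215 · 121 ≡ 254 (mod 277).
So A = 254. Lena then computes K = A^y mod p = 254^7 mod 277.
254^1 ≡ 254 (mod 277)
254^2 = (254^1)^2 ≡ 254^2 = 64516 ≡ 252 (mod 277)
254^4 = (254^2)^2 ≡ 252^2 = 63504 ≡ 71 (mod 277)
254^7 = 254^4 · 254^2 · 254^1 ≡ 71 · 252 · 254 ≡ 106 (mod 277).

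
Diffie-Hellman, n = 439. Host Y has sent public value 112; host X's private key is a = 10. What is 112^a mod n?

Shared key K = 112^10 mod 439.
112^1 ≡ 112 (mod 439)
112^2 = (112^1)^2 ≡ 112^2 = 12544 ≡ 252 (mod 439)
112^4 = (112^2)^2 ≡ 252^2 = 63504 ≡ 288 (mod 439)
112^8 = (112^4)^2 ≡ 288^2 = 82944 ≡ 412 (mod 439)
112^10 = 112^8 · 112^2 ≡ 412 · 252 ≡ 220 (mod 439).

220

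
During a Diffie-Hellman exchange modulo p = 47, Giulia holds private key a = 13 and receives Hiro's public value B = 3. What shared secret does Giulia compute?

36

Shared key K = 3^13 mod 47.
3^1 ≡ 3 (mod 47)
3^2 = (3^1)^2 ≡ 3^2 = 9 ≡ 9 (mod 47)
3^4 = (3^2)^2 ≡ 9^2 = 81 ≡ 34 (mod 47)
3^8 = (3^4)^2 ≡ 34^2 = 1156 ≡ 28 (mod 47)
3^13 = 3^8 · 3^4 · 3^1 ≡ 28 · 34 · 3 ≡ 36 (mod 47).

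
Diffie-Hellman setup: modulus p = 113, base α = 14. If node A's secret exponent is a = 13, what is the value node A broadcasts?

Public value = 14^{13} \pmod{113}.
14^1 ≡ 14 (mod 113)
14^2 = (14^1)^2 ≡ 14^2 = 196 ≡ 83 (mod 113)
14^4 = (14^2)^2 ≡ 83^2 = 6889 ≡ 109 (mod 113)
14^8 = (14^4)^2 ≡ 109^2 = 11881 ≡ 16 (mod 113)
14^13 = 14^8 · 14^4 · 14^1 ≡ 16 · 109 · 14 ≡ 8 (mod 113).

8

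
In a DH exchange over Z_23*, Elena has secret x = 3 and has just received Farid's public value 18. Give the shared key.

13

Shared key K = 18^3 mod 23.
18^1 ≡ 18 (mod 23)
18^2 = (18^1)^2 ≡ 18^2 = 324 ≡ 2 (mod 23)
18^3 = 18^2 · 18^1 ≡ 2 · 18 ≡ 13 (mod 23).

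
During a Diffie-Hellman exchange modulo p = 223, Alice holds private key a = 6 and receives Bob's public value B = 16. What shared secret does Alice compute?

34

Shared key K = 16^6 mod 223.
16^1 ≡ 16 (mod 223)
16^2 = (16^1)^2 ≡ 16^2 = 256 ≡ 33 (mod 223)
16^4 = (16^2)^2 ≡ 33^2 = 1089 ≡ 197 (mod 223)
16^6 = 16^4 · 16^2 ≡ 197 · 33 ≡ 34 (mod 223).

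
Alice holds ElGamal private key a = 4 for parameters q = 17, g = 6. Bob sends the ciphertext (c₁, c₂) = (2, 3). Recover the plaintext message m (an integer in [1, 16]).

14

Shared mask s = c₁^a mod q = 2^4 mod 17.
2^1 ≡ 2 (mod 17)
2^2 = (2^1)^2 ≡ 2^2 = 4 ≡ 4 (mod 17)
2^4 = (2^2)^2 ≡ 4^2 = 16 ≡ 16 (mod 17)
So s = 16; s⁻¹ ≡ 16 (mod 17).
m = c₂ · s⁻¹ mod 17 = 3 · 16 mod 17 = 14.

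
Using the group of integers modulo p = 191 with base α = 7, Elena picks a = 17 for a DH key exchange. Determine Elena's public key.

Public value = 7^17 mod 191.
7^1 ≡ 7 (mod 191)
7^2 = (7^1)^2 ≡ 7^2 = 49 ≡ 49 (mod 191)
7^4 = (7^2)^2 ≡ 49^2 = 2401 ≡ 109 (mod 191)
7^8 = (7^4)^2 ≡ 109^2 = 11881 ≡ 39 (mod 191)
7^16 = (7^8)^2 ≡ 39^2 = 1521 ≡ 184 (mod 191)
7^17 = 7^16 · 7^1 ≡ 184 · 7 ≡ 142 (mod 191).

142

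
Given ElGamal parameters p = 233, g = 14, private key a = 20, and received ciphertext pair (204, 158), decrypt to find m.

Shared mask s = c₁^a mod p = 204^20 mod 233.
204^1 ≡ 204 (mod 233)
204^2 = (204^1)^2 ≡ 204^2 = 41616 ≡ 142 (mod 233)
204^4 = (204^2)^2 ≡ 142^2 = 20164 ≡ 126 (mod 233)
204^8 = (204^4)^2 ≡ 126^2 = 15876 ≡ 32 (mod 233)
204^16 = (204^8)^2 ≡ 32^2 = 1024 ≡ 92 (mod 233)
204^20 = 204^16 · 204^4 ≡ 92 · 126 ≡ 175 (mod 233).
So s = 175; s⁻¹ ≡ 4 (mod 233).
m = c₂ · s⁻¹ mod 233 = 158 · 4 mod 233 = 166.

166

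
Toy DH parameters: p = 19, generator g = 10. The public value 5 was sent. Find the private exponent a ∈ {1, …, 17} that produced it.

Try successive powers of 10 modulo 19:
10^1 ≡ 10
10^2 ≡ 5
Found: a = 2.

2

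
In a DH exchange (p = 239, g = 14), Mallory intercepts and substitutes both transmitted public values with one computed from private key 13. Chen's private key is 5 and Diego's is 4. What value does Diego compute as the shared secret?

99

Diego receives Mallory's public value M = 14^13 mod 239 instead of the honest one.
14^1 ≡ 14 (mod 239)
14^2 = (14^1)^2 ≡ 14^2 = 196 ≡ 196 (mod 239)
14^4 = (14^2)^2 ≡ 196^2 = 38416 ≡ 176 (mod 239)
14^8 = (14^4)^2 ≡ 176^2 = 30976 ≡ 145 (mod 239)
14^13 = 14^8 · 14^4 · 14^1 ≡ 145 · 176 · 14 ≡ 214 (mod 239).
So M = 214. Diego computes K = M^4 mod 239.
214^1 ≡ 214 (mod 239)
214^2 = (214^1)^2 ≡ 214^2 = 45796 ≡ 147 (mod 239)
214^4 = (214^2)^2 ≡ 147^2 = 21609 ≡ 99 (mod 239)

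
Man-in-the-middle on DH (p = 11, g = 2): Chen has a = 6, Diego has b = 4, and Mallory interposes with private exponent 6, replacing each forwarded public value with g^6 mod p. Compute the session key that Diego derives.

Diego receives Mallory's public value M = 2^6 mod 11 instead of the honest one.
2^1 ≡ 2 (mod 11)
2^2 = (2^1)^2 ≡ 2^2 = 4 ≡ 4 (mod 11)
2^4 = (2^2)^2 ≡ 4^2 = 16 ≡ 5 (mod 11)
2^6 = 2^4 · 2^2 ≡ 5 · 4 ≡ 9 (mod 11).
So M = 9. Diego computes K = M^4 mod 11.
9^1 ≡ 9 (mod 11)
9^2 = (9^1)^2 ≡ 9^2 = 81 ≡ 4 (mod 11)
9^4 = (9^2)^2 ≡ 4^2 = 16 ≡ 5 (mod 11)

5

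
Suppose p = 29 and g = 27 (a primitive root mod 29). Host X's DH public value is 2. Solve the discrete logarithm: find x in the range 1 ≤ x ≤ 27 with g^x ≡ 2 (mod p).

Try successive powers of 27 modulo 29:
27^1 ≡ 27
27^2 ≡ 4
27^3 ≡ 21
27^4 ≡ 16
27^5 ≡ 26
27^6 ≡ 6
27^7 ≡ 17
27^8 ≡ 24
27^9 ≡ 10
27^10 ≡ 9
27^11 ≡ 11
27^12 ≡ 7
27^13 ≡ 15
27^14 ≡ 28
27^15 ≡ 2
Found: x = 15.

15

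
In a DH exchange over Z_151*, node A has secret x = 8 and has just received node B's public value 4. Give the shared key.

Shared key K = 4^8 mod 151.
4^1 ≡ 4 (mod 151)
4^2 = (4^1)^2 ≡ 4^2 = 16 ≡ 16 (mod 151)
4^4 = (4^2)^2 ≡ 16^2 = 256 ≡ 105 (mod 151)
4^8 = (4^4)^2 ≡ 105^2 = 11025 ≡ 2 (mod 151)

2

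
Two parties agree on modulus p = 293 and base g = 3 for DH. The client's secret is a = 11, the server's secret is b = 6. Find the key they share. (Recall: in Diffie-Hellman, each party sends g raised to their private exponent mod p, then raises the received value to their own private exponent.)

238

The server sends B = g^b mod p = 3^6 mod 293.
3^1 ≡ 3 (mod 293)
3^2 = (3^1)^2 ≡ 3^2 = 9 ≡ 9 (mod 293)
3^4 = (3^2)^2 ≡ 9^2 = 81 ≡ 81 (mod 293)
3^6 = 3^4 · 3^2 ≡ 81 · 9 ≡ 143 (mod 293).
So B = 143. The client then computes K = B^a mod p = 143^11 mod 293.
143^1 ≡ 143 (mod 293)
143^2 = (143^1)^2 ≡ 143^2 = 20449 ≡ 232 (mod 293)
143^4 = (143^2)^2 ≡ 232^2 = 53824 ≡ 205 (mod 293)
143^8 = (143^4)^2 ≡ 205^2 = 42025 ≡ 126 (mod 293)
143^11 = 143^8 · 143^2 · 143^1 ≡ 126 · 232 · 143 ≡ 238 (mod 293).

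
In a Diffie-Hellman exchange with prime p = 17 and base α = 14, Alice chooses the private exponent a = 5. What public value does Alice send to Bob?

Public value = 14^5 mod 17.
14^1 ≡ 14 (mod 17)
14^2 = (14^1)^2 ≡ 14^2 = 196 ≡ 9 (mod 17)
14^4 = (14^2)^2 ≡ 9^2 = 81 ≡ 13 (mod 17)
14^5 = 14^4 · 14^1 ≡ 13 · 14 ≡ 12 (mod 17).

12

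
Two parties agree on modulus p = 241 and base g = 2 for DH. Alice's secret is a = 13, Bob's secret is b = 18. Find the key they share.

Alice sends A = g^a mod p = 2^13 mod 241.
2^1 ≡ 2 (mod 241)
2^2 = (2^1)^2 ≡ 2^2 = 4 ≡ 4 (mod 241)
2^4 = (2^2)^2 ≡ 4^2 = 16 ≡ 16 (mod 241)
2^8 = (2^4)^2 ≡ 16^2 = 256 ≡ 15 (mod 241)
2^13 = 2^8 · 2^4 · 2^1 ≡ 15 · 16 · 2 ≡ 239 (mod 241).
So A = 239. Bob then computes K = A^b mod p = 239^18 mod 241.
239^1 ≡ 239 (mod 241)
239^2 = (239^1)^2 ≡ 239^2 = 57121 ≡ 4 (mod 241)
239^4 = (239^2)^2 ≡ 4^2 = 16 ≡ 16 (mod 241)
239^8 = (239^4)^2 ≡ 16^2 = 256 ≡ 15 (mod 241)
239^16 = (239^8)^2 ≡ 15^2 = 225 ≡ 225 (mod 241)
239^18 = 239^16 · 239^2 ≡ 225 · 4 ≡ 177 (mod 241).

177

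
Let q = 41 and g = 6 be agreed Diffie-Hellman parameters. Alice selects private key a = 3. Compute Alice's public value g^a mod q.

11

Public value = 6^3 mod 41.
6^1 ≡ 6 (mod 41)
6^2 = (6^1)^2 ≡ 6^2 = 36 ≡ 36 (mod 41)
6^3 = 6^2 · 6^1 ≡ 36 · 6 ≡ 11 (mod 41).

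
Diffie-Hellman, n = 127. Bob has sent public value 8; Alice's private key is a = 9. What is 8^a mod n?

64

Shared key K = 8^9 mod 127.
8^1 ≡ 8 (mod 127)
8^2 = (8^1)^2 ≡ 8^2 = 64 ≡ 64 (mod 127)
8^4 = (8^2)^2 ≡ 64^2 = 4096 ≡ 32 (mod 127)
8^8 = (8^4)^2 ≡ 32^2 = 1024 ≡ 8 (mod 127)
8^9 = 8^8 · 8^1 ≡ 8 · 8 ≡ 64 (mod 127).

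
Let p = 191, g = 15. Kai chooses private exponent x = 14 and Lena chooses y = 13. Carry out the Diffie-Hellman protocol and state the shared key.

170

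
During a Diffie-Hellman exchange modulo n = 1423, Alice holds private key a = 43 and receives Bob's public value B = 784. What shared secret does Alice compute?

178

Shared key K = 784^43 mod 1423.
784^1 ≡ 784 (mod 1423)
784^2 = (784^1)^2 ≡ 784^2 = 614656 ≡ 1343 (mod 1423)
784^4 = (784^2)^2 ≡ 1343^2 = 1803649 ≡ 708 (mod 1423)
784^8 = (784^4)^2 ≡ 708^2 = 501264 ≡ 368 (mod 1423)
784^16 = (784^8)^2 ≡ 368^2 = 135424 ≡ 239 (mod 1423)
784^32 = (784^16)^2 ≡ 239^2 = 57121 ≡ 201 (mod 1423)
784^43 = 784^32 · 784^8 · 784^2 · 784^1 ≡ 201 · 368 · 1343 · 784 ≡ 178 (mod 1423).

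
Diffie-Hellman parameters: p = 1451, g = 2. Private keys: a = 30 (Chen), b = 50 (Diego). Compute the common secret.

Diego sends B = g^b mod p = 2^50 mod 1451.
2^1 ≡ 2 (mod 1451)
2^2 = (2^1)^2 ≡ 2^2 = 4 ≡ 4 (mod 1451)
2^4 = (2^2)^2 ≡ 4^2 = 16 ≡ 16 (mod 1451)
2^8 = (2^4)^2 ≡ 16^2 = 256 ≡ 256 (mod 1451)
2^16 = (2^8)^2 ≡ 256^2 = 65536 ≡ 241 (mod 1451)
2^32 = (2^16)^2 ≡ 241^2 = 58081 ≡ 41 (mod 1451)
2^50 = 2^32 · 2^16 · 2^2 ≡ 41 · 241 · 4 ≡ 347 (mod 1451).
So B = 347. Chen then computes K = B^a mod p = 347^30 mod 1451.
347^1 ≡ 347 (mod 1451)
347^2 = (347^1)^2 ≡ 347^2 = 120409 ≡ 1427 (mod 1451)
347^4 = (347^2)^2 ≡ 1427^2 = 2036329 ≡ 576 (mod 1451)
347^8 = (347^4)^2 ≡ 576^2 = 331776 ≡ 948 (mod 1451)
347^16 = (347^8)^2 ≡ 948^2 = 898704 ≡ 535 (mod 1451)
347^30 = 347^16 · 347^8 · 347^4 · 347^2 ≡ 535 · 948 · 576 · 1427 ≡ 347 (mod 1451).

347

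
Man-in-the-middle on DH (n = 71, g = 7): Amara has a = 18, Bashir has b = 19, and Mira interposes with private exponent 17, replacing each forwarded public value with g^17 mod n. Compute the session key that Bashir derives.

44

Bashir receives Mira's public value M = 7^17 mod 71 instead of the honest one.
7^1 ≡ 7 (mod 71)
7^2 = (7^1)^2 ≡ 7^2 = 49 ≡ 49 (mod 71)
7^4 = (7^2)^2 ≡ 49^2 = 2401 ≡ 58 (mod 71)
7^8 = (7^4)^2 ≡ 58^2 = 3364 ≡ 27 (mod 71)
7^16 = (7^8)^2 ≡ 27^2 = 729 ≡ 19 (mod 71)
7^17 = 7^16 · 7^1 ≡ 19 · 7 ≡ 62 (mod 71).
So M = 62. Bashir computes K = M^19 mod 71.
62^1 ≡ 62 (mod 71)
62^2 = (62^1)^2 ≡ 62^2 = 3844 ≡ 10 (mod 71)
62^4 = (62^2)^2 ≡ 10^2 = 100 ≡ 29 (mod 71)
62^8 = (62^4)^2 ≡ 29^2 = 841 ≡ 60 (mod 71)
62^16 = (62^8)^2 ≡ 60^2 = 3600 ≡ 50 (mod 71)
62^19 = 62^16 · 62^2 · 62^1 ≡ 50 · 10 · 62 ≡ 44 (mod 71).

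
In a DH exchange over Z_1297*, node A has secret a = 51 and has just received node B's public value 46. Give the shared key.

1020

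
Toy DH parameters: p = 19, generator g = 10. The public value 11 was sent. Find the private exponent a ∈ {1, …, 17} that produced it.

Try successive powers of 10 modulo 19:
10^1 ≡ 10
10^2 ≡ 5
10^3 ≡ 12
10^4 ≡ 6
10^5 ≡ 3
10^6 ≡ 11
Found: a = 6.

6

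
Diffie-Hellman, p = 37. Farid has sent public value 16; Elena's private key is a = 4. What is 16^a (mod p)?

9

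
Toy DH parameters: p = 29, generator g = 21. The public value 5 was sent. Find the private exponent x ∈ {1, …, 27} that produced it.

26

Try successive powers of 21 modulo 29:
21^1 ≡ 21
21^2 ≡ 6
21^3 ≡ 10
21^4 ≡ 7
21^5 ≡ 2
21^6 ≡ 13
21^7 ≡ 12
21^8 ≡ 20
21^9 ≡ 14
21^10 ≡ 4
21^11 ≡ 26
21^12 ≡ 24
21^13 ≡ 11
21^14 ≡ 28
21^15 ≡ 8
21^16 ≡ 23
21^17 ≡ 19
21^18 ≡ 22
21^19 ≡ 27
21^20 ≡ 16
21^21 ≡ 17
21^22 ≡ 9
21^23 ≡ 15
21^24 ≡ 25
21^25 ≡ 3
21^26 ≡ 5
Found: x = 26.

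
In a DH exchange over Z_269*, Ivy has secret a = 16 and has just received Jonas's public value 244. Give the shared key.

38

Shared key K = 244^16 mod 269.
244^1 ≡ 244 (mod 269)
244^2 = (244^1)^2 ≡ 244^2 = 59536 ≡ 87 (mod 269)
244^4 = (244^2)^2 ≡ 87^2 = 7569 ≡ 37 (mod 269)
244^8 = (244^4)^2 ≡ 37^2 = 1369 ≡ 24 (mod 269)
244^16 = (244^8)^2 ≡ 24^2 = 576 ≡ 38 (mod 269)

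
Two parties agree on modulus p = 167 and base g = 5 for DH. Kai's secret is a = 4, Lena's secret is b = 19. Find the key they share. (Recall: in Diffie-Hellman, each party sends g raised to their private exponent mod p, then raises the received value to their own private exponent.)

Lena sends B = g^b mod p = 5^19 mod 167.
5^1 ≡ 5 (mod 167)
5^2 = (5^1)^2 ≡ 5^2 = 25 ≡ 25 (mod 167)
5^4 = (5^2)^2 ≡ 25^2 = 625 ≡ 124 (mod 167)
5^8 = (5^4)^2 ≡ 124^2 = 15376 ≡ 12 (mod 167)
5^16 = (5^8)^2 ≡ 12^2 = 144 ≡ 144 (mod 167)
5^19 = 5^16 · 5^2 · 5^1 ≡ 144 · 25 · 5 ≡ 131 (mod 167).
So B = 131. Kai then computes K = B^a mod p = 131^4 mod 167.
131^1 ≡ 131 (mod 167)
131^2 = (131^1)^2 ≡ 131^2 = 17161 ≡ 127 (mod 167)
131^4 = (131^2)^2 ≡ 127^2 = 16129 ≡ 97 (mod 167)

97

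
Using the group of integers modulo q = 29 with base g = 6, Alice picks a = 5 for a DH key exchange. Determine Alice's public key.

4

Public value = 6^5 (mod 29).
6^1 ≡ 6 (mod 29)
6^2 = (6^1)^2 ≡ 6^2 = 36 ≡ 7 (mod 29)
6^4 = (6^2)^2 ≡ 7^2 = 49 ≡ 20 (mod 29)
6^5 = 6^4 · 6^1 ≡ 20 · 6 ≡ 4 (mod 29).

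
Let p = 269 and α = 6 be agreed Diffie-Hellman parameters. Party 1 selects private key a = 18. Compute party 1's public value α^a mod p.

143

Public value = 6^18 mod 269.
6^1 ≡ 6 (mod 269)
6^2 = (6^1)^2 ≡ 6^2 = 36 ≡ 36 (mod 269)
6^4 = (6^2)^2 ≡ 36^2 = 1296 ≡ 220 (mod 269)
6^8 = (6^4)^2 ≡ 220^2 = 48400 ≡ 249 (mod 269)
6^16 = (6^8)^2 ≡ 249^2 = 62001 ≡ 131 (mod 269)
6^18 = 6^16 · 6^2 ≡ 131 · 36 ≡ 143 (mod 269).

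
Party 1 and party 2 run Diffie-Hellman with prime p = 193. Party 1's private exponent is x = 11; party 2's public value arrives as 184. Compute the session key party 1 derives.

Shared key K = 184^11 mod 193.
184^1 ≡ 184 (mod 193)
184^2 = (184^1)^2 ≡ 184^2 = 33856 ≡ 81 (mod 193)
184^4 = (184^2)^2 ≡ 81^2 = 6561 ≡ 192 (mod 193)
184^8 = (184^4)^2 ≡ 192^2 = 36864 ≡ 1 (mod 193)
184^11 = 184^8 · 184^2 · 184^1 ≡ 1 · 81 · 184 ≡ 43 (mod 193).

43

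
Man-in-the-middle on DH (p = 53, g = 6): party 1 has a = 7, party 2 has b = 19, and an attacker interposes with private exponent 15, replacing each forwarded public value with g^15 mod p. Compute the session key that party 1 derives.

Party 1 receives an attacker's public value M = 6^15 mod 53 instead of the honest one.
6^1 ≡ 6 (mod 53)
6^2 = (6^1)^2 ≡ 6^2 = 36 ≡ 36 (mod 53)
6^4 = (6^2)^2 ≡ 36^2 = 1296 ≡ 24 (mod 53)
6^8 = (6^4)^2 ≡ 24^2 = 576 ≡ 46 (mod 53)
6^15 = 6^8 · 6^4 · 6^2 · 6^1 ≡ 46 · 24 · 36 · 6 ≡ 17 (mod 53).
So M = 17. Party 1 computes K = M^7 mod 53.
17^1 ≡ 17 (mod 53)
17^2 = (17^1)^2 ≡ 17^2 = 289 ≡ 24 (mod 53)
17^4 = (17^2)^2 ≡ 24^2 = 576 ≡ 46 (mod 53)
17^7 = 17^4 · 17^2 · 17^1 ≡ 46 · 24 · 17 ≡ 6 (mod 53).

6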